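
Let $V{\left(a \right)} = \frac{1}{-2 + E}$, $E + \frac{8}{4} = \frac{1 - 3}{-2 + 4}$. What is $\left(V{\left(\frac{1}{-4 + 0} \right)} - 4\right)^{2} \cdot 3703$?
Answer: $\frac{1633023}{25} \approx 65321.0$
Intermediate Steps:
$E = -3$ ($E = -2 + \frac{1 - 3}{-2 + 4} = -2 - \frac{2}{2} = -2 - 1 = -3$)
$V{\left(a \right)} = - \frac{1}{5}$ ($V{\left(a \right)} = \frac{1}{-2 - 3} = \frac{1}{-5} = - \frac{1}{5}$)
$\left(V{\left(\frac{1}{-4 + 0} \right)} - 4\right)^{2} \cdot 3703 = \left(- \frac{1}{5} - 4\right)^{2} \cdot 3703 = \left(- \frac{21}{5}\right)^{2} \cdot 3703 = \frac{441}{25} \cdot 3703 = \frac{1633023}{25}$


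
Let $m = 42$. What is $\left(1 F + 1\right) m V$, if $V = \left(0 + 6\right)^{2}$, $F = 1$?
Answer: $3024$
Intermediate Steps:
$V = 36$ ($V = 6^{2} = 36$)
$\left(1 F + 1\right) m V = \left(1 \cdot 1 + 1\right) 42 \cdot 36 = \left(1 + 1\right) 42 \cdot 36 = 2 \cdot 42 \cdot 36 = 84 \cdot 36 = 3024$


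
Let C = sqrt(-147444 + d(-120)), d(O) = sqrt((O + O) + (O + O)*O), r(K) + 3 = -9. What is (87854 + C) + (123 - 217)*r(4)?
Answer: 88982 + 2*sqrt(-36861 + sqrt(1785)) ≈ 88982.0 + 383.76*I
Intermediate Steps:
r(K) = -12 (r(K) = -3 - 9 = -12)
d(O) = sqrt(2*O + 2*O**2) (d(O) = sqrt(2*O + (2*O)*O) = sqrt(2*O + 2*O**2))
C = sqrt(-147444 + 4*sqrt(1785)) (C = sqrt(-147444 + sqrt(2)*sqrt(-120*(1 - 120))) = sqrt(-147444 + sqrt(2)*sqrt(-120*(-119))) = sqrt(-147444 + sqrt(2)*sqrt(14280)) = sqrt(-147444 + sqrt(2)*(2*sqrt(3570))) = sqrt(-147444 + 4*sqrt(1785)) ≈ 383.76*I)
(87854 + C) + (123 - 217)*r(4) = (87854 + 2*sqrt(-36861 + sqrt(1785))) + (123 - 217)*(-12) = (87854 + 2*sqrt(-36861 + sqrt(1785))) - 94*(-12) = (87854 + 2*sqrt(-36861 + sqrt(1785))) + 1128 = 88982 + 2*sqrt(-36861 + sqrt(1785))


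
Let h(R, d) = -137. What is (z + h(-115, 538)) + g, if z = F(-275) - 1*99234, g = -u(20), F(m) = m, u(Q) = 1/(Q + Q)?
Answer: -3985841/40 ≈ -99646.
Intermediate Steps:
u(Q) = 1/(2*Q)
g = -1/40 (g = -1/(2*20) = -1*1/40 = -1/40 ≈ -0.025000)
z = -99509 (z = -275 - 1*99234 = -275 - 99234 = -99509)
(z + h(-115, 538)) + g = (-99509 - 137) - 1/40 = -99646 - 1/40 = -3985841/40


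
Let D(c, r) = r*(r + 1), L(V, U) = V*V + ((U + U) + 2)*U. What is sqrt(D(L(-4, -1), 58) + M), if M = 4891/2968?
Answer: 3*sqrt(837749906)/1484 ≈ 58.512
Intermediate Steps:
L(V, U) = V**2 + U*(2 + 2*U) (L(V, U) = V**2 + (2*U + 2)*U = V**2 + (2 + 2*U)*U = V**2 + U*(2 + 2*U))
M = 4891/2968 (M = 4891*(1/2968) = 4891/2968 ≈ 1.6479)
D(c, r) = r*(1 + r)
sqrt(D(L(-4, -1), 58) + M) = sqrt(58*(1 + 58) + 4891/2968) = sqrt(58*59 + 4891/2968) = sqrt(3422 + 4891/2968) = sqrt(10161387/2968) = 3*sqrt(837749906)/1484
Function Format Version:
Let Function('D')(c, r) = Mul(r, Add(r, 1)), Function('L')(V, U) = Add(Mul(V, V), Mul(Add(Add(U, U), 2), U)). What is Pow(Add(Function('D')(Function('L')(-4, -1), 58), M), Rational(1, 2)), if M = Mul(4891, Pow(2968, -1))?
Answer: Mul(Rational(3, 1484), Pow(837749906, Rational(1, 2))) ≈ 58.512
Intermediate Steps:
Function('L')(V, U) = Add(Pow(V, 2), Mul(U, Add(2, Mul(2, U)))) (Function('L')(V, U) = Add(Pow(V, 2), Mul(Add(Mul(2, U), 2), U)) = Add(Pow(V, 2), Mul(Add(2, Mul(2, U)), U)) = Add(Pow(V, 2), Mul(U, Add(2, Mul(2, U)))))
M = Rational(4891, 2968) (M = Mul(4891, Rational(1, 2968)) = Rational(4891, 2968) ≈ 1.6479)
Function('D')(c, r) = Mul(r, Add(1, r))
Pow(Add(Function('D')(Function('L')(-4, -1), 58), M), Rational(1, 2)) = Pow(Add(Mul(58, Add(1, 58)), Rational(4891, 2968)), Rational(1, 2)) = Pow(Add(Mul(58, 59), Rational(4891, 2968)), Rational(1, 2)) = Pow(Add(3422, Rational(4891, 2968)), Rational(1, 2)) = Pow(Rational(10161387, 2968), Rational(1, 2)) = Mul(Rational(3, 1484), Pow(837749906, Rational(1, 2)))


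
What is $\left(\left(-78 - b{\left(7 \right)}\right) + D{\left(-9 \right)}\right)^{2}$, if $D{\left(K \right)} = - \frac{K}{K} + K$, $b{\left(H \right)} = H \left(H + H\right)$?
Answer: $34596$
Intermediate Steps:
$b{\left(H \right)} = 2 H^{2}$ ($b{\left(H \right)} = H 2 H = 2 H^{2}$)
$D{\left(K \right)} = -1 + K$ ($D{\left(K \right)} = \left(-1\right) 1 + K = -1 + K$)
$\left(\left(-78 - b{\left(7 \right)}\right) + D{\left(-9 \right)}\right)^{2} = \left(\left(-78 - 2 \cdot 7^{2}\right) - 10\right)^{2} = \left(\left(-78 - 2 \cdot 49\right) - 10\right)^{2} = \left(\left(-78 - 98\right) - 10\right)^{2} = \left(-176 - 10\right)^{2} = \left(-186\right)^{2} = 34596$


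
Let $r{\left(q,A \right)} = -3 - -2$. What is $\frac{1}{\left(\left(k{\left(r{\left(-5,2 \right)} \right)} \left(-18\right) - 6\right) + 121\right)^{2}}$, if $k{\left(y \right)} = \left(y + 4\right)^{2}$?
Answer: $\frac{1}{2209} \approx 0.00045269$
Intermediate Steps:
$r{\left(q,A \right)} = -1$ ($r{\left(q,A \right)} = -3 + 2 = -1$)
$k{\left(y \right)} = \left(4 + y\right)^{2}$
$\frac{1}{\left(\left(k{\left(r{\left(-5,2 \right)} \right)} \left(-18\right) - 6\right) + 121\right)^{2}} = \frac{1}{\left(\left(\left(4 - 1\right)^{2} \left(-18\right) - 6\right) + 121\right)^{2}} = \frac{1}{\left(\left(3^{2} \left(-18\right) - 6\right) + 121\right)^{2}} = \frac{1}{\left(\left(9 \left(-18\right) - 6\right) + 121\right)^{2}} = \frac{1}{\left(\left(-162 - 6\right) + 121\right)^{2}} = \frac{1}{\left(-168 + 121\right)^{2}} = \frac{1}{\left(-47\right)^{2}} = \frac{1}{2209}$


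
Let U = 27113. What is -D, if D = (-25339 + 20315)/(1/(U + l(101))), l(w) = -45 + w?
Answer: 136497056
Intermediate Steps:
D = -136497056 (D = (-25339 + 20315)/(1/(27113 + (-45 + 101))) = -5024/(1/(27113 + 56)) = -5024/(1/27169) = -5024/1/27169 = -5024*27169 = -136497056)
-D = -1*(-136497056) = 136497056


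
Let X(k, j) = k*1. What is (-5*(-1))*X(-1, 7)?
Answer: -5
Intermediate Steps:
X(k, j) = k
(-5*(-1))*X(-1, 7) = -5*(-1)*(-1) = 5*(-1) = -5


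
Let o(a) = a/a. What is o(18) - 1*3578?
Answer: -3577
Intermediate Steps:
o(a) = 1
o(18) - 1*3578 = 1 - 1*3578 = 1 - 3578 = -3577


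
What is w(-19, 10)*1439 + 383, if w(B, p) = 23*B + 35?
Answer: -578095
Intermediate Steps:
w(B, p) = 35 + 23*B
w(-19, 10)*1439 + 383 = (35 + 23*(-19))*1439 + 383 = (35 - 437)*1439 + 383 = -402*1439 + 383 = -578478 + 383 = -578095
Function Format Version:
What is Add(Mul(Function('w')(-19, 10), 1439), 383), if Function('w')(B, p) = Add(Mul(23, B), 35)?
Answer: -578095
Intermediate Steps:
Function('w')(B, p) = Add(35, Mul(23, B))
Add(Mul(Function('w')(-19, 10), 1439), 383) = Add(Mul(Add(35, Mul(23, -19)), 1439), 383) = Add(Mul(Add(35, -437), 1439), 383) = Add(Mul(-402, 1439), 383) = Add(-578478, 383) = -578095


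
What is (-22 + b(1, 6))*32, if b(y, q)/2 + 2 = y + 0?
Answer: -768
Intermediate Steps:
b(y, q) = -4 + 2*y (b(y, q) = -4 + 2*(y + 0) = -4 + 2*y)
(-22 + b(1, 6))*32 = (-22 + (-4 + 2*1))*32 = (-22 + (-4 + 2))*32 = (-22 - 2)*32 = -24*32 = -768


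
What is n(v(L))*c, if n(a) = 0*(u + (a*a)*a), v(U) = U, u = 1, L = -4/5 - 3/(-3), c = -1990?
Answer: 0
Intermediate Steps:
L = 1/5 (L = -4*1/5 - 3*(-1/3) = -4/5 + 1 = 1/5 ≈ 0.20000)
n(a) = 0 (n(a) = 0*(1 + (a*a)*a) = 0*(1 + a**2*a) = 0*(1 + a**3) = 0)
n(v(L))*c = 0*(-1990) = 0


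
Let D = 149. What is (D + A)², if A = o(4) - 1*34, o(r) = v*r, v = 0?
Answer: 13225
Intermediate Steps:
o(r) = 0 (o(r) = 0*r = 0)
A = -34 (A = 0 - 1*34 = 0 - 34 = -34)
(D + A)² = (149 - 34)² = 115² = 13225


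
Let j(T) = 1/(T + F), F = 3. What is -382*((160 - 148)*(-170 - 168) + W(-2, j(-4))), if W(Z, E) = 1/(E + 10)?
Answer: 13944146/9 ≈ 1.5494e+6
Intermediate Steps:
j(T) = 1/(3 + T) (j(T) = 1/(T + 3) = 1/(3 + T))
W(Z, E) = 1/(10 + E)
-382*((160 - 148)*(-170 - 168) + W(-2, j(-4))) = -382*((160 - 148)*(-170 - 168) + 1/(10 + 1/(3 - 4))) = -382*(12*(-338) + 1/(10 + 1/(-1))) = -382*(-4056 + 1/(10 - 1)) = -382*(-4056 + 1/9) = -382*(-36503/9) = 13944146/9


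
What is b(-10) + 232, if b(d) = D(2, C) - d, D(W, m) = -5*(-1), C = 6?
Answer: 247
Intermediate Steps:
D(W, m) = 5
b(d) = 5 - d
b(-10) + 232 = (5 - 1*(-10)) + 232 = (5 + 10) + 232 = 15 + 232 = 247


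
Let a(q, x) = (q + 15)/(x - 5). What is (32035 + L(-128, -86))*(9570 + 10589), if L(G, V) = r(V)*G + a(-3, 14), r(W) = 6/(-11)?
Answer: 21358520977/33 ≈ 6.4723e+8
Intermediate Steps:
r(W) = -6/11 (r(W) = 6*(-1/11) = -6/11)
a(q, x) = (15 + q)/(-5 + x)
L(G, V) = 4/3 - 6*G/11 (L(G, V) = -6*G/11 + (15 - 3)/(-5 + 14) = -6*G/11 + 12/9 = -6*G/11 + (⅑)*12 = -6*G/11 + 4/3 = 4/3 - 6*G/11)
(32035 + L(-128, -86))*(9570 + 10589) = (32035 + (4/3 - 6/11*(-128)))*(9570 + 10589) = (32035 + (4/3 + 768/11))*20159 = (32035 + 2348/33)*20159 = (1059503/33)*20159 = 21358520977/33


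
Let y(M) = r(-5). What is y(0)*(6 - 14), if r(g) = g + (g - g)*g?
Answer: 40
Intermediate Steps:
r(g) = g (r(g) = g + 0*g = g + 0 = g)
y(M) = -5
y(0)*(6 - 14) = -5*(6 - 14) = -5*(-8) = 40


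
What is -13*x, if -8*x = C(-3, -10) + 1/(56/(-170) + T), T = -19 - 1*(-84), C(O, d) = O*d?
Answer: 2144935/43976 ≈ 48.775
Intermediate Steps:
T = 65 (T = -19 + 84 = 65)
x = -164995/43976 (x = -(-3*(-10) + 1/(56/(-170) + 65))/8 = -(30 + 1/(56*(-1/170) + 65))/8 = -(30 + 1/(-28/85 + 65))/8 = -(30 + 1/(5497/85))/8 = -(30 + 85/5497)/8 = -⅛*164995/5497 = -164995/43976 ≈ -3.7519)
-13*x = -13*(-164995/43976) = 2144935/43976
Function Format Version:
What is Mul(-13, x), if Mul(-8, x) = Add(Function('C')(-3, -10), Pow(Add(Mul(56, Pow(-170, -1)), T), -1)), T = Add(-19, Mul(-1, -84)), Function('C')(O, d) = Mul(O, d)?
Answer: Rational(2144935, 43976) ≈ 48.775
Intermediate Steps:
T = 65 (T = Add(-19, 84) = 65)
x = Rational(-164995, 43976) (x = Mul(Rational(-1, 8), Add(Mul(-3, -10), Pow(Add(Mul(56, Pow(-170, -1)), 65), -1))) = Mul(Rational(-1, 8), Add(30, Pow(Add(Mul(56, Rational(-1, 170)), 65), -1))) = Mul(Rational(-1, 8), Add(30, Pow(Add(Rational(-28, 85), 65), -1))) = Mul(Rational(-1, 8), Add(30, Pow(Rational(5497, 85), -1))) = Mul(Rational(-1, 8), Add(30, Rational(85, 5497))) = Mul(Rational(-1, 8), Rational(164995, 5497)) = Rational(-164995, 43976) ≈ -3.7519)
Mul(-13, x) = Mul(-13, Rational(-164995, 43976)) = Rational(2144935, 43976)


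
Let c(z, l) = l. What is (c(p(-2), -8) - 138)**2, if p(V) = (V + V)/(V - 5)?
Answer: 21316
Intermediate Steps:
p(V) = 2*V/(-5 + V) (p(V) = (2*V)/(-5 + V) = 2*V/(-5 + V))
(c(p(-2), -8) - 138)**2 = (-8 - 138)**2 = (-146)**2 = 21316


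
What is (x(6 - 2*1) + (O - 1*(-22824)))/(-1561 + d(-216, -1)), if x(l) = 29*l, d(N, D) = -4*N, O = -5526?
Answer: -17414/697 ≈ -24.984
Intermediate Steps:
(x(6 - 2*1) + (O - 1*(-22824)))/(-1561 + d(-216, -1)) = (29*(6 - 2*1) + (-5526 - 1*(-22824)))/(-1561 - 4*(-216)) = (29*(6 - 2) + (-5526 + 22824))/(-1561 + 864) = (29*4 + 17298)/(-697) = (116 + 17298)*(-1/697) = 17414*(-1/697) = -17414/697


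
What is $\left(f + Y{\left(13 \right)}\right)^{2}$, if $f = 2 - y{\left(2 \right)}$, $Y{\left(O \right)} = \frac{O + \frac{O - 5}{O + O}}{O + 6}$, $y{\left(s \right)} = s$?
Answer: $\frac{29929}{61009} \approx 0.49057$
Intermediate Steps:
$Y{\left(O \right)} = \frac{O + \frac{-5 + O}{2 O}}{6 + O}$
$f = 0$ ($f = 2 - 2 = 0$)
$\left(f + Y{\left(13 \right)}\right)^{2} = \left(0 + \frac{-5 + 13 + 2 \cdot 13^{2}}{2 \cdot 13 \left(6 + 13\right)}\right)^{2} = \left(0 + \frac{1}{2} \cdot \frac{1}{13} \cdot \frac{1}{19} \left(-5 + 13 + 2 \cdot 169\right)\right)^{2} = \left(0 + \frac{1}{2} \cdot \frac{1}{13} \cdot \frac{1}{19} \left(-5 + 13 + 338\right)\right)^{2} = \left(0 + \frac{1}{2} \cdot \frac{1}{13} \cdot \frac{1}{19} \cdot 346\right)^{2} = \left(0 + \frac{173}{247}\right)^{2} = \left(\frac{173}{247}\right)^{2} = \frac{29929}{61009}$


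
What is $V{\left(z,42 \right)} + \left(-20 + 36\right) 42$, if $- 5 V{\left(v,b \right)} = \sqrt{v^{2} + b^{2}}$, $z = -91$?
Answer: $672 - \frac{7 \sqrt{205}}{5} \approx 651.96$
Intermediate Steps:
$V{\left(v,b \right)} = - \frac{\sqrt{b^{2} + v^{2}}}{5}$ ($V{\left(v,b \right)} = - \frac{\sqrt{v^{2} + b^{2}}}{5} = - \frac{\sqrt{b^{2} + v^{2}}}{5}$)
$V{\left(z,42 \right)} + \left(-20 + 36\right) 42 = - \frac{\sqrt{42^{2} + \left(-91\right)^{2}}}{5} + \left(-20 + 36\right) 42 = - \frac{\sqrt{1764 + 8281}}{5} + 16 \cdot 42 = - \frac{\sqrt{10045}}{5} + 672 = - \frac{7 \sqrt{205}}{5} + 672 = 672 - \frac{7 \sqrt{205}}{5}$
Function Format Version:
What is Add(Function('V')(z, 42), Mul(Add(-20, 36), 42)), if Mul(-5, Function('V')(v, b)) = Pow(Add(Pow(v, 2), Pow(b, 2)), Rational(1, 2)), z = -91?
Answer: Add(672, Mul(Rational(-7, 5), Pow(205, Rational(1, 2)))) ≈ 651.96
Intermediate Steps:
Function('V')(v, b) = Mul(Rational(-1, 5), Pow(Add(Pow(b, 2), Pow(v, 2)), Rational(1, 2))) (Function('V')(v, b) = Mul(Rational(-1, 5), Pow(Add(Pow(v, 2), Pow(b, 2)), Rational(1, 2))) = Mul(Rational(-1, 5), Pow(Add(Pow(b, 2), Pow(v, 2)), Rational(1, 2))))
Add(Function('V')(z, 42), Mul(Add(-20, 36), 42)) = Add(Mul(Rational(-1, 5), Pow(Add(Pow(42, 2), Pow(-91, 2)), Rational(1, 2))), Mul(Add(-20, 36), 42)) = Add(Mul(Rational(-1, 5), Pow(Add(1764, 8281), Rational(1, 2))), Mul(16, 42)) = Add(Mul(Rational(-1, 5), Pow(10045, Rational(1, 2))), 672) = Add(Mul(Rational(-1, 5), Mul(7, Pow(205, Rational(1, 2)))), 672) = Add(Mul(Rational(-7, 5), Pow(205, Rational(1, 2))), 672) = Add(672, Mul(Rational(-7, 5), Pow(205, Rational(1, 2))))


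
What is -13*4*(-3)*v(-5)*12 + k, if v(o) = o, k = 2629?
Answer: -6731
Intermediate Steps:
-13*4*(-3)*v(-5)*12 + k = -13*4*(-3)*(-5)*12 + 2629 = -(-156)*(-5)*12 + 2629 = -13*60*12 + 2629 = -780*12 + 2629 = -9360 + 2629 = -6731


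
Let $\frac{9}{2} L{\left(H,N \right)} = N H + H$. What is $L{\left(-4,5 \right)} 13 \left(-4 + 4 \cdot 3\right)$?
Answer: $- \frac{1664}{3} \approx -554.67$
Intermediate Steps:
$L{\left(H,N \right)} = \frac{2 H}{9} + \frac{2 H N}{9}$ ($L{\left(H,N \right)} = \frac{2 \left(N H + H\right)}{9} = \frac{2 \left(H N + H\right)}{9} = \frac{2 \left(H + H N\right)}{9} = \frac{2 H}{9} + \frac{2 H N}{9}$)
$L{\left(-4,5 \right)} 13 \left(-4 + 4 \cdot 3\right) = \frac{2}{9} \left(-4\right) \left(1 + 5\right) 13 \left(-4 + 4 \cdot 3\right) = \frac{2}{9} \left(-4\right) 6 \cdot 13 \left(-4 + 12\right) = \left(- \frac{16}{3}\right) 13 \cdot 8 = \left(- \frac{208}{3}\right) 8 = - \frac{1664}{3}$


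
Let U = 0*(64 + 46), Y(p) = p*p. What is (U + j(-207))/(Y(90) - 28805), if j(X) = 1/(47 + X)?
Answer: 1/3312800 ≈ 3.0186e-7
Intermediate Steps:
Y(p) = p²
U = 0 (U = 0*110 = 0)
(U + j(-207))/(Y(90) - 28805) = (0 + 1/(47 - 207))/(90² - 28805) = (0 + 1/(-160))/(8100 - 28805) = (0 - 1/160)/(-20705) = -1/160*(-1/20705) = 1/3312800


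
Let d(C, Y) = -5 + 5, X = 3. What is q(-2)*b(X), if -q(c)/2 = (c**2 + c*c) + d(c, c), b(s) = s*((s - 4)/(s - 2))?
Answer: 48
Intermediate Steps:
b(s) = s*(-4 + s)/(-2 + s) (b(s) = s*((-4 + s)/(-2 + s)) = s*(-4 + s)/(-2 + s))
d(C, Y) = 0
q(c) = -4*c**2 (q(c) = -2*((c**2 + c*c) + 0) = -2*((c**2 + c**2) + 0) = -2*(2*c**2 + 0) = -4*c**2)
q(-2)*b(X) = (-4*(-2)**2)*(3*(-4 + 3)/(-2 + 3)) = (-4*4)*(3*(-1)/1) = -48*(-1) = -16*(-3) = 48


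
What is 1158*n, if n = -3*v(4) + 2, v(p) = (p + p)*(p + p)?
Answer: -220020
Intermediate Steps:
v(p) = 4*p² (v(p) = (2*p)*(2*p) = 4*p²)
n = -190 (n = -12*4² + 2 = -12*16 + 2 = -3*64 + 2 = -192 + 2 = -190)
1158*n = 1158*(-190) = -220020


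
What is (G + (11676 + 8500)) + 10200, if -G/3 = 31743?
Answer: -64853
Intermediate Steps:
G = -95229 (G = -3*31743 = -95229)
(G + (11676 + 8500)) + 10200 = (-95229 + (11676 + 8500)) + 10200 = (-95229 + 20176) + 10200 = -75053 + 10200 = -64853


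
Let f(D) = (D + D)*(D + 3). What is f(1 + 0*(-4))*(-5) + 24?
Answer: -16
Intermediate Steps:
f(D) = 2*D*(3 + D) (f(D) = (2*D)*(3 + D) = 2*D*(3 + D))
f(1 + 0*(-4))*(-5) + 24 = (2*(1 + 0*(-4))*(3 + (1 + 0*(-4))))*(-5) + 24 = (2*(1 + 0)*(3 + (1 + 0)))*(-5) + 24 = (2*1*(3 + 1))*(-5) + 24 = (2*1*4)*(-5) + 24 = 8*(-5) + 24 = -40 + 24 = -16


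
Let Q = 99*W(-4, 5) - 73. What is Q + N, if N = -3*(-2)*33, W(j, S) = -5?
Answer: -370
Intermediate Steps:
Q = -568 (Q = 99*(-5) - 73 = -495 - 73 = -568)
N = 198 (N = 6*33 = 198)
Q + N = -568 + 198 = -370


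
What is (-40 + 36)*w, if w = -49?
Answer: 196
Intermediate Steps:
(-40 + 36)*w = (-40 + 36)*(-49) = -4*(-49) = 196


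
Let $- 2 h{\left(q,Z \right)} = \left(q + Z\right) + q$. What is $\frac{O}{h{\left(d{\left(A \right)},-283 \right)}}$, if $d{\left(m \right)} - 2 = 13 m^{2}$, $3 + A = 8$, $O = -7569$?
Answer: $\frac{15138}{371} \approx 40.803$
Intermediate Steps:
$A = 5$ ($A = -3 + 8 = 5$)
$d{\left(m \right)} = 2 + 13 m^{2}$
$h{\left(q,Z \right)} = - q - \frac{Z}{2}$ ($h{\left(q,Z \right)} = - \frac{\left(q + Z\right) + q}{2} = - \frac{\left(Z + q\right) + q}{2} = - \frac{Z + 2 q}{2} = - q - \frac{Z}{2}$)
$\frac{O}{h{\left(d{\left(A \right)},-283 \right)}} = - \frac{7569}{- (2 + 13 \cdot 5^{2}) - - \frac{283}{2}} = - \frac{7569}{- (2 + 13 \cdot 25) + \frac{283}{2}} = - \frac{7569}{- (2 + 325) + \frac{283}{2}} = - \frac{7569}{\left(-1\right) 327 + \frac{283}{2}} = - \frac{7569}{-327 + \frac{283}{2}} = - \frac{7569}{- \frac{371}{2}} = \left(-7569\right) \left(- \frac{2}{371}\right) = \frac{15138}{371}$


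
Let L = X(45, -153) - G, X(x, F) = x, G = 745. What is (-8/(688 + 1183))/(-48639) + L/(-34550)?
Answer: 1274055494/62883466179 ≈ 0.020261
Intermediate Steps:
L = -700 (L = 45 - 1*745 = 45 - 745 = -700)
(-8/(688 + 1183))/(-48639) + L/(-34550) = (-8/(688 + 1183))/(-48639) - 700/(-34550) = (-8/1871)*(-1/48639) - 700*(-1/34550) = ((1/1871)*(-8))*(-1/48639) + 14/691 = -8/1871*(-1/48639) + 14/691 = 8/91003569 + 14/691 = 1274055494/62883466179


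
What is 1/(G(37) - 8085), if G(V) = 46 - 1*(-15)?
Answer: -1/8024 ≈ -0.00012463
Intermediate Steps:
G(V) = 61 (G(V) = 46 + 15 = 61)
1/(G(37) - 8085) = 1/(61 - 8085) = 1/(-8024) = -1/8024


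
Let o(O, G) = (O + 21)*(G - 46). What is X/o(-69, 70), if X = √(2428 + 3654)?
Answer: -√6082/1152 ≈ -0.067697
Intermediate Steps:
o(O, G) = (-46 + G)*(21 + O) (o(O, G) = (21 + O)*(-46 + G) = (-46 + G)*(21 + O))
X = √6082 ≈ 77.987
X/o(-69, 70) = √6082/(-966 - 46*(-69) + 21*70 + 70*(-69)) = √6082/(-966 + 3174 + 1470 - 4830) = √6082/(-1152) = √6082*(-1/1152) = -√6082/1152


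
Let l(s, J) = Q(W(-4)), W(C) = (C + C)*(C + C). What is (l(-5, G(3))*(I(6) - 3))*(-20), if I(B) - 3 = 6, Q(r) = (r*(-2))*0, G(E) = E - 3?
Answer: 0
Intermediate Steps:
G(E) = -3 + E
W(C) = 4*C² (W(C) = (2*C)*(2*C) = 4*C²)
Q(r) = 0 (Q(r) = -2*r*0 = 0)
l(s, J) = 0
I(B) = 9 (I(B) = 3 + 6 = 9)
(l(-5, G(3))*(I(6) - 3))*(-20) = (0*(9 - 3))*(-20) = (0*6)*(-20) = 0*(-20) = 0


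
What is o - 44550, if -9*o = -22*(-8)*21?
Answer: -134882/3 ≈ -44961.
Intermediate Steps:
o = -1232/3 (o = -(-22*(-8))*21/9 = -176*21/9 = -⅑*3696 = -1232/3 ≈ -410.67)
o - 44550 = -1232/3 - 44550 = -134882/3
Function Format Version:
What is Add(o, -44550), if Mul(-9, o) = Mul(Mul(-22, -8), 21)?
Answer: Rational(-134882, 3) ≈ -44961.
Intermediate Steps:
o = Rational(-1232, 3) (o = Mul(Rational(-1, 9), Mul(Mul(-22, -8), 21)) = Mul(Rational(-1, 9), Mul(176, 21)) = Mul(Rational(-1, 9), 3696) = Rational(-1232, 3) ≈ -410.67)
Add(o, -44550) = Add(Rational(-1232, 3), -44550) = Rational(-134882, 3)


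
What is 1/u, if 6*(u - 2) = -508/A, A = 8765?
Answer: 26295/52336 ≈ 0.50243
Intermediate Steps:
u = 52336/26295 (u = 2 + (-508/8765)/6 = 2 + (-508*1/8765)/6 = 2 + (1/6)*(-508/8765) = 2 - 254/26295 = 52336/26295 ≈ 1.9903)
1/u = 1/(52336/26295) = 26295/52336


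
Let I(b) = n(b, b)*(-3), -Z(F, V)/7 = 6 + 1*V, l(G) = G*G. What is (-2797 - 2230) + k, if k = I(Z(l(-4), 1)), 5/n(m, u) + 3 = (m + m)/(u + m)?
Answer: -10039/2 ≈ -5019.5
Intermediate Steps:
l(G) = G**2
n(m, u) = 5/(-3 + 2*m/(m + u)) (n(m, u) = 5/(-3 + (m + m)/(u + m)) = 5/(-3 + (2*m)/(m + u)) = 5/(-3 + 2*m/(m + u)))
Z(F, V) = -42 - 7*V (Z(F, V) = -7*(6 + 1*V) = -7*(6 + V) = -42 - 7*V)
I(b) = 15/2 (I(b) = (5*(-b - b)/(b + 3*b))*(-3) = (5*(-2*b)/((4*b)))*(-3) = (5*(1/(4*b))*(-2*b))*(-3) = -5/2*(-3) = 15/2)
k = 15/2 ≈ 7.5000
(-2797 - 2230) + k = (-2797 - 2230) + 15/2 = -5027 + 15/2 = -10039/2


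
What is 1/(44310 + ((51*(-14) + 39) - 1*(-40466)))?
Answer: 1/84101 ≈ 1.1890e-5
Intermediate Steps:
1/(44310 + ((51*(-14) + 39) - 1*(-40466))) = 1/(44310 + ((-714 + 39) + 40466)) = 1/(44310 + (-675 + 40466)) = 1/(44310 + 39791) = 1/84101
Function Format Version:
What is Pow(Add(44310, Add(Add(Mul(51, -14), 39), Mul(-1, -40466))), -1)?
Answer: Rational(1, 84101) ≈ 1.1890e-5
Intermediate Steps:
Pow(Add(44310, Add(Add(Mul(51, -14), 39), Mul(-1, -40466))), -1) = Pow(Add(44310, Add(Add(-714, 39), 40466)), -1) = Pow(Add(44310, Add(-675, 40466)), -1) = Pow(Add(44310, 39791), -1) = Pow(84101, -1) = Rational(1, 84101)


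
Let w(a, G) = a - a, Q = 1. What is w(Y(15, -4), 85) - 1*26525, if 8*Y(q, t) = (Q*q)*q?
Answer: -26525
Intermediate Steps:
Y(q, t) = q²/8 (Y(q, t) = ((1*q)*q)/8 = (q*q)/8 = q²/8)
w(a, G) = 0
w(Y(15, -4), 85) - 1*26525 = 0 - 1*26525 = 0 - 26525 = -26525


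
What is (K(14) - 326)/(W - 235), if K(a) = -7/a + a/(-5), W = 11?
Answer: 3293/2240 ≈ 1.4701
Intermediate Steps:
K(a) = -7/a - a/5 (K(a) = -7/a + a*(-⅕) = -7/a - a/5)
(K(14) - 326)/(W - 235) = ((-7/14 - ⅕*14) - 326)/(11 - 235) = ((-7*1/14 - 14/5) - 326)/(-224) = ((-½ - 14/5) - 326)*(-1/224) = (-33/10 - 326)*(-1/224) = -3293/10*(-1/224) = 3293/2240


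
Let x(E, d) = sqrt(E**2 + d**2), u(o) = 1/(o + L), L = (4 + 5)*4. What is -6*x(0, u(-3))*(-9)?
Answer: 18/11 ≈ 1.6364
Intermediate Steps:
L = 36 (L = 9*4 = 36)
u(o) = 1/(36 + o) (u(o) = 1/(o + 36) = 1/(36 + o))
-6*x(0, u(-3))*(-9) = -6*sqrt(0**2 + (1/(36 - 3))**2)*(-9) = -6*sqrt(0 + (1/33)**2)*(-9) = -6*sqrt(0 + 1/1089)*(-9) = -6*sqrt(1/1089)*(-9) = -6*1/33*(-9) = -2/11*(-9) = 18/11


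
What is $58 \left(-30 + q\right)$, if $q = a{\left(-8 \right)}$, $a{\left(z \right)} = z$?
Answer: $-2204$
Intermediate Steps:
$q = -8$
$58 \left(-30 + q\right) = 58 \left(-30 - 8\right) = 58 \left(-38\right) = -2204$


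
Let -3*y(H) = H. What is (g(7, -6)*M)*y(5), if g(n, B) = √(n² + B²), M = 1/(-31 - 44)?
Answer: √85/45 ≈ 0.20488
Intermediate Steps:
y(H) = -H/3
M = -1/75 (M = 1/(-75) = -1/75 ≈ -0.013333)
g(n, B) = √(B² + n²)
(g(7, -6)*M)*y(5) = (√((-6)² + 7²)*(-1/75))*(-⅓*5) = (√(36 + 49)*(-1/75))*(-5/3) = (√85*(-1/75))*(-5/3) = -√85/75*(-5/3) = √85/45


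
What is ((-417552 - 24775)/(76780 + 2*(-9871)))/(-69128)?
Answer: 442327/3942922864 ≈ 0.00011218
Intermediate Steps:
((-417552 - 24775)/(76780 + 2*(-9871)))/(-69128) = -442327/(76780 - 19742)*(-1/69128) = -442327/57038*(-1/69128) = 442327/3942922864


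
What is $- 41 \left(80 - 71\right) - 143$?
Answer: $-512$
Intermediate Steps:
$- 41 \left(80 - 71\right) - 143 = \left(-41\right) 9 - 143 = -369 - 143 = -512$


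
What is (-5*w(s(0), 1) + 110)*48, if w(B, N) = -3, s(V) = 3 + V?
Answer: 6000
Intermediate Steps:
(-5*w(s(0), 1) + 110)*48 = (-5*(-3) + 110)*48 = (15 + 110)*48 = 125*48 = 6000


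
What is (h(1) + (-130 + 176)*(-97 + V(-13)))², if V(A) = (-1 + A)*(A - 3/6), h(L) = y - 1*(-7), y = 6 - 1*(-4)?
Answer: 18054001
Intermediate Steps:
y = 10 (y = 6 + 4 = 10)
h(L) = 17 (h(L) = 10 - 1*(-7) = 10 + 7 = 17)
V(A) = (-1 + A)*(-½ + A) (V(A) = (-1 + A)*(A - 3*⅙) = (-1 + A)*(A - ½) = (-1 + A)*(-½ + A))
(h(1) + (-130 + 176)*(-97 + V(-13)))² = (17 + (-130 + 176)*(-97 + (½ + (-13)² - 3/2*(-13))))² = (17 + 46*(-97 + (½ + 169 + 39/2)))² = (17 + 46*(-97 + 189))² = (17 + 46*92)² = (17 + 4232)² = 4249² = 18054001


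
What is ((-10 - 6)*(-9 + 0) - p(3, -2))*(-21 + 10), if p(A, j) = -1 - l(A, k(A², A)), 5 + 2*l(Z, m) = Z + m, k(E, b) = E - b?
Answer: -1617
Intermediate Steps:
l(Z, m) = -5/2 + Z/2 + m/2 (l(Z, m) = -5/2 + (Z + m)/2 = -5/2 + (Z/2 + m/2) = -5/2 + Z/2 + m/2)
p(A, j) = 3/2 - A²/2 (p(A, j) = -1 - (-5/2 + A/2 + (A² - A)/2) = -1 - (-5/2 + A/2 + (A²/2 - A/2)) = -1 - (-5/2 + A²/2) = -1 + (5/2 - A²/2) = 3/2 - A²/2)
((-10 - 6)*(-9 + 0) - p(3, -2))*(-21 + 10) = ((-10 - 6)*(-9 + 0) - (3/2 - ½*3²))*(-21 + 10) = (-16*(-9) - (3/2 - ½*9))*(-11) = (144 - (3/2 - 9/2))*(-11) = (144 - 1*(-3))*(-11) = (144 + 3)*(-11) = 147*(-11) = -1617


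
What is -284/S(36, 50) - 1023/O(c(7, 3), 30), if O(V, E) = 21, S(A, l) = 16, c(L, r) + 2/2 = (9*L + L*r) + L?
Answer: -1861/28 ≈ -66.464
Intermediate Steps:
c(L, r) = -1 + 10*L + L*r (c(L, r) = -1 + ((9*L + L*r) + L) = -1 + (10*L + L*r) = -1 + 10*L + L*r)
-284/S(36, 50) - 1023/O(c(7, 3), 30) = -284/16 - 1023/21 = -284*1/16 - 1023*1/21 = -71/4 - 341/7 = -1861/28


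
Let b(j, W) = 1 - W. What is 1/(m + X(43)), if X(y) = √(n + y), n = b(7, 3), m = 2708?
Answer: 2708/7333223 - √41/7333223 ≈ 0.00036841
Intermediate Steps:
n = -2 (n = 1 - 1*3 = 1 - 3 = -2)
X(y) = √(-2 + y)
1/(m + X(43)) = 1/(2708 + √(-2 + 43)) = 1/(2708 + √41)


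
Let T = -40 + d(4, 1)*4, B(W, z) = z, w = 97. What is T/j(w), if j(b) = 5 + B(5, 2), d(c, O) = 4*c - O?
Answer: 20/7 ≈ 2.8571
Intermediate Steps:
d(c, O) = -O + 4*c
T = 20 (T = -40 + (-1*1 + 4*4)*4 = -40 + (-1 + 16)*4 = -40 + 15*4 = -40 + 60 = 20)
j(b) = 7 (j(b) = 5 + 2 = 7)
T/j(w) = 20/7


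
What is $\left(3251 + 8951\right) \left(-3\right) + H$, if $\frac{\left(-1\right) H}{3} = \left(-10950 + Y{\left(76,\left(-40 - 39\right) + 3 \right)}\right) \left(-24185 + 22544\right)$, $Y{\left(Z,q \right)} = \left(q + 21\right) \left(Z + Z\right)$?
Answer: $-95099736$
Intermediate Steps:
$Y{\left(Z,q \right)} = 2 Z \left(21 + q\right)$ ($Y{\left(Z,q \right)} = \left(21 + q\right) 2 Z = 2 Z \left(21 + q\right)$)
$H = -95063130$ ($H = - 3 \left(-10950 + 2 \cdot 76 \left(21 + \left(\left(-40 - 39\right) + 3\right)\right)\right) \left(-24185 + 22544\right) = - 3 \left(-10950 + 2 \cdot 76 \left(21 + \left(-79 + 3\right)\right)\right) \left(-1641\right) = - 3 \left(-10950 + 2 \cdot 76 \left(21 - 76\right)\right) \left(-1641\right) = - 3 \left(-10950 + 2 \cdot 76 \left(-55\right)\right) \left(-1641\right) = - 3 \left(-10950 - 8360\right) \left(-1641\right) = - 3 \left(\left(-19310\right) \left(-1641\right)\right) = \left(-3\right) 31687710 = -95063130$)
$\left(3251 + 8951\right) \left(-3\right) + H = \left(3251 + 8951\right) \left(-3\right) - 95063130 = 12202 \left(-3\right) - 95063130 = -36606 - 95063130 = -95099736$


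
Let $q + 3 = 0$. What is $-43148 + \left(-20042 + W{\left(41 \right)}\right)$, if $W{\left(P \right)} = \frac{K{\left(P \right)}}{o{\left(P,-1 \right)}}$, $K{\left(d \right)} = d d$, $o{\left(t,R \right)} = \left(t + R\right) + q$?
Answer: $- \frac{2336349}{37} \approx -63145.0$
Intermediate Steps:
$q = -3$ ($q = -3 + 0 = -3$)
$o{\left(t,R \right)} = -3 + R + t$ ($o{\left(t,R \right)} = \left(t + R\right) - 3 = \left(R + t\right) - 3 = -3 + R + t$)
$K{\left(d \right)} = d^{2}$
$W{\left(P \right)} = \frac{P^{2}}{-4 + P}$ ($W{\left(P \right)} = \frac{P^{2}}{-3 - 1 + P} = \frac{P^{2}}{-4 + P}$)
$-43148 + \left(-20042 + W{\left(41 \right)}\right) = -43148 - \left(20042 - \frac{41^{2}}{-4 + 41}\right) = -43148 - \left(20042 - \frac{1681}{37}\right) = -43148 + \left(-20042 + 1681 \cdot \frac{1}{37}\right) = -43148 + \left(-20042 + \frac{1681}{37}\right) = -43148 - \frac{739873}{37} = - \frac{2336349}{37}$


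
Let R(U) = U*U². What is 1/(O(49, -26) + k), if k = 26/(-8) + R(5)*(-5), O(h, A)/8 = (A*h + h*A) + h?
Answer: -4/82481 ≈ -4.8496e-5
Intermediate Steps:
R(U) = U³
O(h, A) = 8*h + 16*A*h (O(h, A) = 8*((A*h + h*A) + h) = 8*((A*h + A*h) + h) = 8*(2*A*h + h) = 8*(h + 2*A*h) = 8*h + 16*A*h)
k = -2513/4 (k = 26/(-8) + 5³*(-5) = 26*(-⅛) + 125*(-5) = -13/4 - 625 = -2513/4 ≈ -628.25)
1/(O(49, -26) + k) = 1/(8*49*(1 + 2*(-26)) - 2513/4) = 1/(8*49*(1 - 52) - 2513/4) = 1/(8*49*(-51) - 2513/4) = 1/(-19992 - 2513/4) = 1/(-82481/4) = -4/82481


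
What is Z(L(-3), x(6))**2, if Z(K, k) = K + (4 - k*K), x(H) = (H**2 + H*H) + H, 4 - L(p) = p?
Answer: 286225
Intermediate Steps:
L(p) = 4 - p
x(H) = H + 2*H**2 (x(H) = (H**2 + H**2) + H = 2*H**2 + H = H + 2*H**2)
Z(K, k) = 4 + K - K*k (Z(K, k) = K + (4 - K*k) = 4 + K - K*k)
Z(L(-3), x(6))**2 = (4 + (4 - 1*(-3)) - (4 - 1*(-3))*6*(1 + 2*6))**2 = (4 + (4 + 3) - (4 + 3)*6*(1 + 12))**2 = (4 + 7 - 1*7*6*13)**2 = (4 + 7 - 1*7*78)**2 = (4 + 7 - 546)**2 = (-535)**2 = 286225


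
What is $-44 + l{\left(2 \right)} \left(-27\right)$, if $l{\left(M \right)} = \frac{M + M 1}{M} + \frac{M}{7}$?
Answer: $- \frac{740}{7} \approx -105.71$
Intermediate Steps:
$l{\left(M \right)} = 2 + \frac{M}{7}$ ($l{\left(M \right)} = \frac{M + M}{M} + M \frac{1}{7} = \frac{2 M}{M} + \frac{M}{7} = 2 + \frac{M}{7}$)
$-44 + l{\left(2 \right)} \left(-27\right) = -44 + \left(2 + \frac{1}{7} \cdot 2\right) \left(-27\right) = -44 + \left(2 + \frac{2}{7}\right) \left(-27\right) = -44 + \frac{16}{7} \left(-27\right) = -44 - \frac{432}{7} = - \frac{740}{7}$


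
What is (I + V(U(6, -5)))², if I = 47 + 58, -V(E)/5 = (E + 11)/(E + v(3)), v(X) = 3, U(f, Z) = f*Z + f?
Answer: 4579600/441 ≈ 10385.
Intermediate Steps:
U(f, Z) = f + Z*f (U(f, Z) = Z*f + f = f + Z*f)
V(E) = -5*(11 + E)/(3 + E) (V(E) = -5*(E + 11)/(E + 3) = -5*(11 + E)/(3 + E))
I = 105
(I + V(U(6, -5)))² = (105 + 5*(-11 - 6*(1 - 5))/(3 + 6*(1 - 5)))² = (105 + 5*(-11 - 6*(-4))/(3 + 6*(-4)))² = (105 + 5*(-11 - 1*(-24))/(3 - 24))² = (105 + 5*(-11 + 24)/(-21))² = (105 + 5*(-1/21)*13)² = (105 - 65/21)² = (2140/21)² = 4579600/441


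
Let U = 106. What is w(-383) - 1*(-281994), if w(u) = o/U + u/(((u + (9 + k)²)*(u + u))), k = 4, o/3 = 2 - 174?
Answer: 6396641419/22684 ≈ 2.8199e+5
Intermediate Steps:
o = -516 (o = 3*(2 - 174) = 3*(-172) = -516)
w(u) = -258/53 + 1/(2*(169 + u)) (w(u) = -516/106 + u/(((u + (9 + 4)²)*(u + u))) = -516*1/106 + u/(((u + 13²)*(2*u))) = -258/53 + u/(((u + 169)*(2*u))) = -258/53 + u/(((169 + u)*(2*u))) = -258/53 + u/((2*u*(169 + u))) = -258/53 + u*(1/(2*u*(169 + u))) = -258/53 + 1/(2*(169 + u)))
w(-383) - 1*(-281994) = (-87151 - 516*(-383))/(106*(169 - 383)) - 1*(-281994) = (1/106)*(-87151 + 197628)/(-214) + 281994 = (1/106)*(-1/214)*110477 + 281994 = -110477/22684 + 281994 = 6396641419/22684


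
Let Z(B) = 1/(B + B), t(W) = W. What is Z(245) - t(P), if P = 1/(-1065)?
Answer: 311/104370 ≈ 0.0029798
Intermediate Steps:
P = -1/1065 ≈ -0.00093897
Z(B) = 1/(2*B)
Z(245) - t(P) = (½)/245 - 1*(-1/1065) = (½)*(1/245) + 1/1065 = 1/490 + 1/1065 = 311/104370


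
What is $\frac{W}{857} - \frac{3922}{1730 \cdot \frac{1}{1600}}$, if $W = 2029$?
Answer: $- \frac{537433623}{148261} \approx -3624.9$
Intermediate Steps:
$\frac{W}{857} - \frac{3922}{1730 \cdot \frac{1}{1600}} = \frac{2029}{857} - \frac{3922}{1730 \cdot \frac{1}{1600}} = 2029 \cdot \frac{1}{857} - \frac{3922}{1730 \cdot \frac{1}{1600}} = \frac{2029}{857} - \frac{3922}{\frac{173}{160}} = \frac{2029}{857} - \frac{627520}{173} = - \frac{537433623}{148261}$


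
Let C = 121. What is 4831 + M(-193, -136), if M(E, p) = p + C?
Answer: 4816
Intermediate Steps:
M(E, p) = 121 + p (M(E, p) = p + 121 = 121 + p)
4831 + M(-193, -136) = 4831 + (121 - 136) = 4831 - 15 = 4816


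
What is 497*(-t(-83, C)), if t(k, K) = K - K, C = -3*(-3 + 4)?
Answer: 0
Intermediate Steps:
C = -3 (C = -3*1 = -3)
t(k, K) = 0
497*(-t(-83, C)) = 497*(-1*0) = 497*0 = 0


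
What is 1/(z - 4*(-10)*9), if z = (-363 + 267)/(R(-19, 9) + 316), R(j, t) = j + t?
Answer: 51/18344 ≈ 0.0027802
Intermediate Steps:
z = -16/51 (z = (-363 + 267)/((-19 + 9) + 316) = -96/(-10 + 316) = -96/306 = -96*1/306 = -16/51 ≈ -0.31373)
1/(z - 4*(-10)*9) = 1/(-16/51 - 4*(-10)*9) = 1/(-16/51 + 40*9) = 1/(-16/51 + 360) = 1/(18344/51) = 51/18344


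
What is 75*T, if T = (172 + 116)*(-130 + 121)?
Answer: -194400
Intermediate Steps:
T = -2592 (T = 288*(-9) = -2592)
75*T = 75*(-2592) = -194400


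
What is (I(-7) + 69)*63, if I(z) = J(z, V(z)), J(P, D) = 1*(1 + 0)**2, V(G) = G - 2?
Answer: 4410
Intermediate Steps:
V(G) = -2 + G
J(P, D) = 1 (J(P, D) = 1*1**2 = 1*1 = 1)
I(z) = 1
(I(-7) + 69)*63 = (1 + 69)*63 = 70*63 = 4410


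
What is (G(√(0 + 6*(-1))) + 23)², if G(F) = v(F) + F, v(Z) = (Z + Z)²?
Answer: (1 - I*√6)² ≈ -5.0 - 4.899*I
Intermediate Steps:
v(Z) = 4*Z² (v(Z) = (2*Z)² = 4*Z²)
G(F) = F + 4*F² (G(F) = 4*F² + F = F + 4*F²)
(G(√(0 + 6*(-1))) + 23)² = (√(0 + 6*(-1))*(1 + 4*√(0 + 6*(-1))) + 23)² = (√(0 - 6)*(1 + 4*√(0 - 6)) + 23)² = (√(-6)*(1 + 4*√(-6)) + 23)² = ((I*√6)*(1 + 4*(I*√6)) + 23)² = ((I*√6)*(1 + 4*I*√6) + 23)² = (I*√6*(1 + 4*I*√6) + 23)² = (23 + I*√6*(1 + 4*I*√6))²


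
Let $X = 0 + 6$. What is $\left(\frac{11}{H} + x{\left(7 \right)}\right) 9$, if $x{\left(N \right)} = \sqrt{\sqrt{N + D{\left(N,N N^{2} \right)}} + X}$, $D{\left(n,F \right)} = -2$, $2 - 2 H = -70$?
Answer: $\frac{11}{4} + 9 \sqrt{6 + \sqrt{5}} \approx 28.579$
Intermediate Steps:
$H = 36$ ($H = 1 - -35 = 1 + 35 = 36$)
$X = 6$
$x{\left(N \right)} = \sqrt{6 + \sqrt{-2 + N}}$ ($x{\left(N \right)} = \sqrt{\sqrt{N - 2} + 6} = \sqrt{\sqrt{-2 + N} + 6} = \sqrt{6 + \sqrt{-2 + N}}$)
$\left(\frac{11}{H} + x{\left(7 \right)}\right) 9 = \left(\frac{11}{36} + \sqrt{6 + \sqrt{-2 + 7}}\right) 9 = \left(11 \cdot \frac{1}{36} + \sqrt{6 + \sqrt{5}}\right) 9 = \left(\frac{11}{36} + \sqrt{6 + \sqrt{5}}\right) 9 = \frac{11}{4} + 9 \sqrt{6 + \sqrt{5}}$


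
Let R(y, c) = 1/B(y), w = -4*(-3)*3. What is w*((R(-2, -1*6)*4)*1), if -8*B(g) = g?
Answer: 576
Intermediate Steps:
B(g) = -g/8
w = 36 (w = 12*3 = 36)
R(y, c) = -8/y (R(y, c) = 1/(-y/8) = -8/y)
w*((R(-2, -1*6)*4)*1) = 36*((-8/(-2)*4)*1) = 36*((-8*(-½)*4)*1) = 36*((4*4)*1) = 36*(16*1) = 36*16 = 576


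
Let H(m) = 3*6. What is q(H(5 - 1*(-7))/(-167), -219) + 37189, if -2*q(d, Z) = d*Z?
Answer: 6208592/167 ≈ 37177.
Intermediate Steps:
H(m) = 18
q(d, Z) = -Z*d/2 (q(d, Z) = -d*Z/2 = -Z*d/2)
q(H(5 - 1*(-7))/(-167), -219) + 37189 = -½*(-219)*18/(-167) + 37189 = -½*(-219)*18*(-1/167) + 37189 = -½*(-219)*(-18/167) + 37189 = -1971/167 + 37189 = 6208592/167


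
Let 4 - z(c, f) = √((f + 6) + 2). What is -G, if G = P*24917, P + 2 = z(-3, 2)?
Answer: -49834 + 24917*√10 ≈ 28960.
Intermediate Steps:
z(c, f) = 4 - √(8 + f) (z(c, f) = 4 - √((f + 6) + 2) = 4 - √((6 + f) + 2) = 4 - √(8 + f))
P = 2 - √10 (P = -2 + (4 - √(8 + 2)) = -2 + (4 - √10) = 2 - √10 ≈ -1.1623)
G = 49834 - 24917*√10 (G = (2 - √10)*24917 = 49834 - 24917*√10 ≈ -28960.)
-G = -(49834 - 24917*√10) = -49834 + 24917*√10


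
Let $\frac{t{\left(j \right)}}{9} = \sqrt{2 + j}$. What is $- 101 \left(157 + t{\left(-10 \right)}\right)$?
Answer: $-15857 - 1818 i \sqrt{2} \approx -15857.0 - 2571.0 i$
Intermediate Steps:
$t{\left(j \right)} = 9 \sqrt{2 + j}$
$- 101 \left(157 + t{\left(-10 \right)}\right) = - 101 \left(157 + 9 \sqrt{2 - 10}\right) = - 101 \left(157 + 9 \sqrt{-8}\right) = - 101 \left(157 + 9 \cdot 2 i \sqrt{2}\right) = - 101 \left(157 + 18 i \sqrt{2}\right) = -15857 - 1818 i \sqrt{2}$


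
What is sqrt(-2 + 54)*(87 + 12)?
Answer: 198*sqrt(13) ≈ 713.90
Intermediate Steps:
sqrt(-2 + 54)*(87 + 12) = sqrt(52)*99 = (2*sqrt(13))*99 = 198*sqrt(13)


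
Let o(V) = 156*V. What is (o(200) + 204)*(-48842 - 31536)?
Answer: -2524190712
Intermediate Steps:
(o(200) + 204)*(-48842 - 31536) = (156*200 + 204)*(-48842 - 31536) = (31200 + 204)*(-80378) = 31404*(-80378) = -2524190712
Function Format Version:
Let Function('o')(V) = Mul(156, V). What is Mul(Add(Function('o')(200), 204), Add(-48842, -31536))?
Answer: -2524190712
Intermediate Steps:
Mul(Add(Function('o')(200), 204), Add(-48842, -31536)) = Mul(Add(Mul(156, 200), 204), Add(-48842, -31536)) = Mul(Add(31200, 204), -80378) = Mul(31404, -80378) = -2524190712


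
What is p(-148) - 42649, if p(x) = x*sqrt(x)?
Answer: -42649 - 296*I*sqrt(37) ≈ -42649.0 - 1800.5*I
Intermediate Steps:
p(x) = x**(3/2)
p(-148) - 42649 = (-148)**(3/2) - 42649 = -296*I*sqrt(37) - 42649 = -42649 - 296*I*sqrt(37)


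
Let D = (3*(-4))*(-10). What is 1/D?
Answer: 1/120 ≈ 0.0083333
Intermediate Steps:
D = 120 (D = -12*(-10) = 120)
1/D = 1/120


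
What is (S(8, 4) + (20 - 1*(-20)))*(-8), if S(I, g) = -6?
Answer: -272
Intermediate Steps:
(S(8, 4) + (20 - 1*(-20)))*(-8) = (-6 + (20 - 1*(-20)))*(-8) = (-6 + (20 + 20))*(-8) = (-6 + 40)*(-8) = 34*(-8) = -272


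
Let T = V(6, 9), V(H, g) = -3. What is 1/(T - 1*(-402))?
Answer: 1/399 ≈ 0.0025063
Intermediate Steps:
T = -3
1/(T - 1*(-402)) = 1/(-3 - 1*(-402)) = 1/(-3 + 402) = 1/399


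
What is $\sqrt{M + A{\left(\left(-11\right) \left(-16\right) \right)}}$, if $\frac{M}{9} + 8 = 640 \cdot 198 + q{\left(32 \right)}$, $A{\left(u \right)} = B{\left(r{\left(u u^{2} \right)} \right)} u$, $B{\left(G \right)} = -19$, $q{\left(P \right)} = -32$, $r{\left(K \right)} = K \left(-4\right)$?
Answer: $2 \sqrt{284194} \approx 1066.2$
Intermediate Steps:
$r{\left(K \right)} = - 4 K$
$A{\left(u \right)} = - 19 u$
$M = 1140120$ ($M = -72 + 9 \left(640 \cdot 198 - 32\right) = -72 + 9 \left(126720 - 32\right) = -72 + 9 \cdot 126688 = -72 + 1140192 = 1140120$)
$\sqrt{M + A{\left(\left(-11\right) \left(-16\right) \right)}} = \sqrt{1140120 - 19 \left(\left(-11\right) \left(-16\right)\right)} = \sqrt{1140120 - 3344} = \sqrt{1136776} = 2 \sqrt{284194}$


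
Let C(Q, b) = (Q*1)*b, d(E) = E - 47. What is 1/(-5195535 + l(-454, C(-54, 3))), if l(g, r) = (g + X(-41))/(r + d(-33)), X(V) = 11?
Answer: -242/1257319027 ≈ -1.9247e-7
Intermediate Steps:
d(E) = -47 + E
C(Q, b) = Q*b
l(g, r) = (11 + g)/(-80 + r) (l(g, r) = (g + 11)/(r + (-47 - 33)) = (11 + g)/(r - 80) = (11 + g)/(-80 + r))
1/(-5195535 + l(-454, C(-54, 3))) = 1/(-5195535 + (11 - 454)/(-80 - 54*3)) = 1/(-5195535 - 443/(-80 - 162)) = 1/(-5195535 - 443/(-242)) = 1/(-5195535 - 1/242*(-443)) = 1/(-5195535 + 443/242) = 1/(-1257319027/242) = -242/1257319027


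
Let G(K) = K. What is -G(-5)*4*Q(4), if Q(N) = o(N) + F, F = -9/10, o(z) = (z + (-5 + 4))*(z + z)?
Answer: 462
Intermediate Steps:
o(z) = 2*z*(-1 + z) (o(z) = (z - 1)*(2*z) = (-1 + z)*(2*z) = 2*z*(-1 + z))
F = -9/10 (F = -9*1/10 = -9/10 ≈ -0.90000)
Q(N) = -9/10 + 2*N*(-1 + N) (Q(N) = 2*N*(-1 + N) - 9/10 = -9/10 + 2*N*(-1 + N))
-G(-5)*4*Q(4) = -(-5*4)*(-9/10 + 2*4*(-1 + 4)) = -(-20)*(-9/10 + 2*4*3) = -(-20)*(-9/10 + 24) = -(-20)*231/10 = -1*(-462) = 462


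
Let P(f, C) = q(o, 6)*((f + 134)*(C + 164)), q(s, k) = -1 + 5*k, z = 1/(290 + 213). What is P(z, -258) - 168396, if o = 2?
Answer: -268443766/503 ≈ -5.3369e+5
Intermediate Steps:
z = 1/503 ≈ 0.0019881
P(f, C) = 29*(134 + f)*(164 + C) (P(f, C) = (-1 + 5*6)*((f + 134)*(C + 164)) = (-1 + 30)*((134 + f)*(164 + C)) = 29*((134 + f)*(164 + C)) = 29*(134 + f)*(164 + C))
P(z, -258) - 168396 = (637304 + 3886*(-258) + 4756*(1/503) + 29*(-258)*(1/503)) - 168396 = (637304 - 1002588 + 4756/503 - 7482/503) - 168396 = -183740578/503 - 168396 = -268443766/503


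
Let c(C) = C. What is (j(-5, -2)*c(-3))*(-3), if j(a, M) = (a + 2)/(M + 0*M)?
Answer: 27/2 ≈ 13.500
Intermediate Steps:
j(a, M) = (2 + a)/M (j(a, M) = (2 + a)/(M + 0) = (2 + a)/M)
(j(-5, -2)*c(-3))*(-3) = (((2 - 5)/(-2))*(-3))*(-3) = (-½*(-3)*(-3))*(-3) = ((3/2)*(-3))*(-3) = -9/2*(-3) = 27/2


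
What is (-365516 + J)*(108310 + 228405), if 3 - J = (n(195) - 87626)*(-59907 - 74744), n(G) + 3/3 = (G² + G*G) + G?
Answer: -516171702204425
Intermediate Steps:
n(G) = -1 + G + 2*G² (n(G) = -1 + ((G² + G*G) + G) = -1 + ((G² + G²) + G) = -1 + (2*G² + G) = -1 + (G + 2*G²) = -1 + G + 2*G²)
J = -1532597679 (J = 3 - ((-1 + 195 + 2*195²) - 87626)*(-59907 - 74744) = 3 - ((-1 + 195 + 2*38025) - 87626)*(-134651) = 3 - ((-1 + 195 + 76050) - 87626)*(-134651) = 3 - (76244 - 87626)*(-134651) = 3 - (-11382)*(-134651) = 3 - 1*1532597682 = 3 - 1532597682 = -1532597679)
(-365516 + J)*(108310 + 228405) = (-365516 - 1532597679)*(108310 + 228405) = -1532963195*336715 = -516171702204425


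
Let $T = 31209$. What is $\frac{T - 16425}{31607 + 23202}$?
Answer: $\frac{14784}{54809} \approx 0.26974$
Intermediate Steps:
$\frac{T - 16425}{31607 + 23202} = \frac{31209 - 16425}{31607 + 23202} = \frac{14784}{54809}$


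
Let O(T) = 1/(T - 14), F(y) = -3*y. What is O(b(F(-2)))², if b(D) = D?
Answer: 1/64 ≈ 0.015625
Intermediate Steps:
O(T) = 1/(-14 + T)
O(b(F(-2)))² = (1/(-14 - 3*(-2)))² = (1/(-14 + 6))² = (1/(-8))² = (-⅛)² = 1/64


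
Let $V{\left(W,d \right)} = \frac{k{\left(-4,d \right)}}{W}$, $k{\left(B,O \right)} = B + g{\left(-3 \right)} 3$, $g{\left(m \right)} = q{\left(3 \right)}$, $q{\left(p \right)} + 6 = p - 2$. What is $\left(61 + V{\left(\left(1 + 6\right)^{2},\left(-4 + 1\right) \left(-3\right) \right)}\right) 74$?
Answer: $\frac{219780}{49} \approx 4485.3$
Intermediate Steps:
$q{\left(p \right)} = -8 + p$ ($q{\left(p \right)} = -6 + \left(p - 2\right) = -6 + \left(-2 + p\right) = -8 + p$)
$g{\left(m \right)} = -5$ ($g{\left(m \right)} = -8 + 3 = -5$)
$k{\left(B,O \right)} = -15 + B$ ($k{\left(B,O \right)} = B - 15 = -15 + B$)
$V{\left(W,d \right)} = - \frac{19}{W}$ ($V{\left(W,d \right)} = \frac{-15 - 4}{W} = - \frac{19}{W}$)
$\left(61 + V{\left(\left(1 + 6\right)^{2},\left(-4 + 1\right) \left(-3\right) \right)}\right) 74 = \left(61 - \frac{19}{\left(1 + 6\right)^{2}}\right) 74 = \left(61 - \frac{19}{7^{2}}\right) 74 = \left(61 - \frac{19}{49}\right) 74 = \frac{2970}{49} \cdot 74 = \frac{219780}{49}$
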